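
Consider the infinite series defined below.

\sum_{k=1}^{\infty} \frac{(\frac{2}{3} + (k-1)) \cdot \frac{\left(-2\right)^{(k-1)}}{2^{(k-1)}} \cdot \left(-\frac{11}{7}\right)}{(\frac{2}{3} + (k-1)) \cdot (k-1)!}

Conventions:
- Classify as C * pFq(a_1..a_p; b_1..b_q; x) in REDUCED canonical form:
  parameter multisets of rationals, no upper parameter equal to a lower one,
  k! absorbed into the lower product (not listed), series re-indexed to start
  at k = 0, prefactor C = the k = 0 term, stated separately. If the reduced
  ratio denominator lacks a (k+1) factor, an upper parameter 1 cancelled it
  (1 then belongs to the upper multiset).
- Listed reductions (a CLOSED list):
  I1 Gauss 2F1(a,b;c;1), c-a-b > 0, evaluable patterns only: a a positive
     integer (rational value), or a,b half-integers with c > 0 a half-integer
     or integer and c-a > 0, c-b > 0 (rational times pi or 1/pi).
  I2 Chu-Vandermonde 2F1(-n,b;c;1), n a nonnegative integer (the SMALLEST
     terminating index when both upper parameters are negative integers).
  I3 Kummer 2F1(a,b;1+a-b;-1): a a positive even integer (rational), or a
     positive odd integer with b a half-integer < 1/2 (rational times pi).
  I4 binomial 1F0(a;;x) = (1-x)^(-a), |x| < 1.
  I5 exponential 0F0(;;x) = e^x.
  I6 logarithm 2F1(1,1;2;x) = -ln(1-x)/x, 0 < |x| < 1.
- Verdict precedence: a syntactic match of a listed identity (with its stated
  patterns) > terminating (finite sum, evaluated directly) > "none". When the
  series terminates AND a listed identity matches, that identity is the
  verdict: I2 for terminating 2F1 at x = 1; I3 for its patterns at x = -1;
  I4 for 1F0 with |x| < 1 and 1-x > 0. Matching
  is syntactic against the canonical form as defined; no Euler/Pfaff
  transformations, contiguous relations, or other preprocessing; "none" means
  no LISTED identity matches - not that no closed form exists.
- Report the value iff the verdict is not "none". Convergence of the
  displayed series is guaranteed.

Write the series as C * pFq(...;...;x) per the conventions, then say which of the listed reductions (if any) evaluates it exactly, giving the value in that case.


At argument -1: a 0F0 with upper {-}, lower {-}, scaled by C = -\frac{11}{7}. Verdict: exponential (I5) matches (the 0F0 exponential series at x = -1). Its exact value is \left(-\frac{11}{7}\right) \cdot e^{-1}.

Structural cue: from the first term -\frac{11}{7}: the two k-th powers (C = -11/7) combine into one argument.
Term ratio: r(k) = -1 * 1 / [(k+1)] - poly over poly, x = -1 from leading terms; C = -\frac{11}{7} at k = 0.


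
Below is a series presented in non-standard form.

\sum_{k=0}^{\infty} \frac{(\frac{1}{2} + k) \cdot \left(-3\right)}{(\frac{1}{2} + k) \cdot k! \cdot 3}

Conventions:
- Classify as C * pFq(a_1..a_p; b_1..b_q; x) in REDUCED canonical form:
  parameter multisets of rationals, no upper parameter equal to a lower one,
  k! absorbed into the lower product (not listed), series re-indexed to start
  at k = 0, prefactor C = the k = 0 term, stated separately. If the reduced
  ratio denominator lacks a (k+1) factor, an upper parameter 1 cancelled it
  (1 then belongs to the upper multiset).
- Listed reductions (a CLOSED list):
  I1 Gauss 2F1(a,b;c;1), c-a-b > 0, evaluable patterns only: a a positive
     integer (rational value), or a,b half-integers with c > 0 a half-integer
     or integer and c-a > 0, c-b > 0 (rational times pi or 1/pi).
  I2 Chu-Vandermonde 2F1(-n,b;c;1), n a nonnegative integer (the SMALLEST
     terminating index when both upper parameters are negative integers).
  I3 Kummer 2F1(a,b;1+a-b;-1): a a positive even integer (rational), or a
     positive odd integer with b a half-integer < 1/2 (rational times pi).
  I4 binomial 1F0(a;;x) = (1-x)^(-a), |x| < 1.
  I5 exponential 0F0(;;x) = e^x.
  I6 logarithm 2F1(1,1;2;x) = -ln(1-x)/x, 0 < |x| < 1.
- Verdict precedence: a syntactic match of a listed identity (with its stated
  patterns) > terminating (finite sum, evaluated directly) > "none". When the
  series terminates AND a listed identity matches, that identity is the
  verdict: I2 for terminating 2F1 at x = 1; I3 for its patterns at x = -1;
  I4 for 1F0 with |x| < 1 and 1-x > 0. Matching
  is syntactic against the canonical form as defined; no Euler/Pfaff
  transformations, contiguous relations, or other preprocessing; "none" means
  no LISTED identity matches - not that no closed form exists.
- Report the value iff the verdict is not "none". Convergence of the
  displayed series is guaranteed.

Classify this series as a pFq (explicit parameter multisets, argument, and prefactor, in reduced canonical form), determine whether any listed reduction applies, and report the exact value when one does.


Canonical form: C = -1 times 0F0 with upper {-}, lower {-}, x = 1. Verdict (x = 1): the exponential series (I5) applies (the 0F0 exponential series at x = 1). Sum: \left(-1\right) \cdot e^{1}.

First insight: t_0 being -1, the factor k + 1/2 cancels (top and bottom), leaving C = -1, x = 1.
Adjacent-term ratio: r(k) = 1 * 1 / [(k+1)] - poly over poly, x = 1 from leading terms; C = -1 at k = 0.


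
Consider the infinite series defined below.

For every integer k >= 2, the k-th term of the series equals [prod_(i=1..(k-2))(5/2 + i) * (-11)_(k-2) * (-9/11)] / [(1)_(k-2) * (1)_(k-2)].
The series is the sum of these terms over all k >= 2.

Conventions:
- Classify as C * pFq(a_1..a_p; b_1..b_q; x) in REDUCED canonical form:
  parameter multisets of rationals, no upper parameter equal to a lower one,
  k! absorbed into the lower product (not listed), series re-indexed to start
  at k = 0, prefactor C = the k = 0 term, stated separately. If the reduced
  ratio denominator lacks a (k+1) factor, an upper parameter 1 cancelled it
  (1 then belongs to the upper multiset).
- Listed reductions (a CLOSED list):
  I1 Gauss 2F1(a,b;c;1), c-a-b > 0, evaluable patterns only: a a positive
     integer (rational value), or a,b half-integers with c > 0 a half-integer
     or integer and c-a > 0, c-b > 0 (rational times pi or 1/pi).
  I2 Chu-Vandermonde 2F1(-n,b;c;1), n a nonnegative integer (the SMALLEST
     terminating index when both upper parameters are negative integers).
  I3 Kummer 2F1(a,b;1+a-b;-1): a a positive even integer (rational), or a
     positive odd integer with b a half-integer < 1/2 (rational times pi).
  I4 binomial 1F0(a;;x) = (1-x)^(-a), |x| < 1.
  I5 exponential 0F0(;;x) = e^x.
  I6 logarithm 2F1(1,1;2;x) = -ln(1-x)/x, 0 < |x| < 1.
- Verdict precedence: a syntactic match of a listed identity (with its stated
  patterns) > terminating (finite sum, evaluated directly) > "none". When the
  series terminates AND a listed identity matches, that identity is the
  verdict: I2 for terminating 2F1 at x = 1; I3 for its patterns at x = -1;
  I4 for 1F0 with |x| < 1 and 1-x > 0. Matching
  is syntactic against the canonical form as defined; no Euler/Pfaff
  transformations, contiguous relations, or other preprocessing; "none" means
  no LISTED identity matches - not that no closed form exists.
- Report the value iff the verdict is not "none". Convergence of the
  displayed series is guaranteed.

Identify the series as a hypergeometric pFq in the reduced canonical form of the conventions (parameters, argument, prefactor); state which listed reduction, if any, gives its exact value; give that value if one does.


The series (x = 1) is 2F1: upper {-11, 7/2}, lower {1}, prefactor -9/11. Verdict: Vandermonde's identity (I2) applies (terminating 2F1 at x = 1 with n = 11, b = 7/2, c = 1). Sum: 1755/5767168.

The tell: t_0 being -9/11, (1)_k (C = -9/11, x = 1) is k! itself.
Consecutive-term ratio: r(k) = 1 * (k-11) (k+7/2) / [(k+1) (k+1)] - rational in k, leading ratio 1; with t_0 = -9/11, classification follows.


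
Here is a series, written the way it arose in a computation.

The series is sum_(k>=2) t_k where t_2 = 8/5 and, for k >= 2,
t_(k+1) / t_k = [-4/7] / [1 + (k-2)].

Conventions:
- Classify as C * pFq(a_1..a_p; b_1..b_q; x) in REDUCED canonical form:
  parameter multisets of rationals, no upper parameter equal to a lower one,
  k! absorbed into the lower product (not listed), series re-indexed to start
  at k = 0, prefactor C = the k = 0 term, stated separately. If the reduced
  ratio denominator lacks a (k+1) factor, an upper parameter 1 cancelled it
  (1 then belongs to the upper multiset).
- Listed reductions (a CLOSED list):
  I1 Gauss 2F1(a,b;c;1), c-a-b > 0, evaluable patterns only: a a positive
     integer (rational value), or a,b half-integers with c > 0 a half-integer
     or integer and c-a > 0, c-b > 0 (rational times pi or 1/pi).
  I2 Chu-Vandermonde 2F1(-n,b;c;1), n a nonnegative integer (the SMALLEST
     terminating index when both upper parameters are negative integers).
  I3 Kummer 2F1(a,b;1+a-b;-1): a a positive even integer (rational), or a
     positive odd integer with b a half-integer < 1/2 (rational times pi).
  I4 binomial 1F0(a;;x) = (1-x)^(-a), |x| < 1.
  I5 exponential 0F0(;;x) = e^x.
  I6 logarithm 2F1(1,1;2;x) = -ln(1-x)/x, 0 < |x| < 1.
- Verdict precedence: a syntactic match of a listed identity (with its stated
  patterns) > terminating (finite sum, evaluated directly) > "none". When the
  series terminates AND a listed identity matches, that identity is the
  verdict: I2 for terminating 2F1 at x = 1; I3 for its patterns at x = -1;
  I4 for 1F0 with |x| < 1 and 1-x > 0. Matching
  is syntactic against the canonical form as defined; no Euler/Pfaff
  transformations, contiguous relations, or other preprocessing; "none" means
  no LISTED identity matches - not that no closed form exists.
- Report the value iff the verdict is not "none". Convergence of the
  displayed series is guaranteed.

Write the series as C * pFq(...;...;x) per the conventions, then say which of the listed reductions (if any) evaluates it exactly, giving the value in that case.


Reduced: x = -4/7, 0F0, upper = {-}, lower = {-}, C = 8/5. Verdict: exponential (I5) matches (the 0F0 exponential series at x = -4/7). Its exact value is (8/5) * e^(-4/7).

First insight: x = (-4/7) and factor the ratio over Q (prefactor 8/5): negated roots = parameters.
Adjacent-term ratio: r(k) = (-4/7) * 1 / [(k+1)] - rational in k. x = (-4/7); t_0 = 8/5; negate the roots.


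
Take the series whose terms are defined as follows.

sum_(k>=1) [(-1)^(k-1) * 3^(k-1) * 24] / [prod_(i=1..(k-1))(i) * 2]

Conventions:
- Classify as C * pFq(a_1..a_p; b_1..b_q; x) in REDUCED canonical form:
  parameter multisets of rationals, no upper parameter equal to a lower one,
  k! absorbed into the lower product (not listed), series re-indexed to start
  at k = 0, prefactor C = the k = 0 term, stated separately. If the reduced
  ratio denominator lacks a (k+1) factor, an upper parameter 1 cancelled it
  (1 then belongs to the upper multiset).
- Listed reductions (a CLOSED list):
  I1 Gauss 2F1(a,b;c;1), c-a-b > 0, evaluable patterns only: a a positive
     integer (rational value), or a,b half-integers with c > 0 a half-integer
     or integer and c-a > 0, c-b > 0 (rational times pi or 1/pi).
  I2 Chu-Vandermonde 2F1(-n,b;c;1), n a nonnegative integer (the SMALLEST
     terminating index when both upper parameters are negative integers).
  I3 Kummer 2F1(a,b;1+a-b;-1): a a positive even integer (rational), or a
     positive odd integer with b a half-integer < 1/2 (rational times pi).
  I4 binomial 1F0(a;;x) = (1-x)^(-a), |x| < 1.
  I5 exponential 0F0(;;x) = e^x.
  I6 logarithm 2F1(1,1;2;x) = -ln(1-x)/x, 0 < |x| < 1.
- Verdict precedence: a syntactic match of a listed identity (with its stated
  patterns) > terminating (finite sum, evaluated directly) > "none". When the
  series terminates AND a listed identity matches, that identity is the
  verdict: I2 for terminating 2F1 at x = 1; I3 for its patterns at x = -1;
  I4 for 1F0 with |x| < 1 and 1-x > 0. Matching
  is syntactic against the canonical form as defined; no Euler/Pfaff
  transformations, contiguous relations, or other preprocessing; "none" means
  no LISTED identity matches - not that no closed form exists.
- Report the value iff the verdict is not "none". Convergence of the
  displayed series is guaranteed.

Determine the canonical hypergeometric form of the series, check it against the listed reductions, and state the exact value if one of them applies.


Prefactor 12, argument -3: 0F0 with upper {-} over lower {-}. Verdict: this is the I5 exponential reduction (the 0F0 exponential series at x = -3). Value: 12 * e^(-3).

First insight: t_0 = 12 here, and the constant factors (prefactor 12) combine into one prefactor.
Consecutive-term ratio: r(k) = (-3) * 1 / [(k+1)] - rational in k. x = (-3); t_0 = 12; negate the roots.


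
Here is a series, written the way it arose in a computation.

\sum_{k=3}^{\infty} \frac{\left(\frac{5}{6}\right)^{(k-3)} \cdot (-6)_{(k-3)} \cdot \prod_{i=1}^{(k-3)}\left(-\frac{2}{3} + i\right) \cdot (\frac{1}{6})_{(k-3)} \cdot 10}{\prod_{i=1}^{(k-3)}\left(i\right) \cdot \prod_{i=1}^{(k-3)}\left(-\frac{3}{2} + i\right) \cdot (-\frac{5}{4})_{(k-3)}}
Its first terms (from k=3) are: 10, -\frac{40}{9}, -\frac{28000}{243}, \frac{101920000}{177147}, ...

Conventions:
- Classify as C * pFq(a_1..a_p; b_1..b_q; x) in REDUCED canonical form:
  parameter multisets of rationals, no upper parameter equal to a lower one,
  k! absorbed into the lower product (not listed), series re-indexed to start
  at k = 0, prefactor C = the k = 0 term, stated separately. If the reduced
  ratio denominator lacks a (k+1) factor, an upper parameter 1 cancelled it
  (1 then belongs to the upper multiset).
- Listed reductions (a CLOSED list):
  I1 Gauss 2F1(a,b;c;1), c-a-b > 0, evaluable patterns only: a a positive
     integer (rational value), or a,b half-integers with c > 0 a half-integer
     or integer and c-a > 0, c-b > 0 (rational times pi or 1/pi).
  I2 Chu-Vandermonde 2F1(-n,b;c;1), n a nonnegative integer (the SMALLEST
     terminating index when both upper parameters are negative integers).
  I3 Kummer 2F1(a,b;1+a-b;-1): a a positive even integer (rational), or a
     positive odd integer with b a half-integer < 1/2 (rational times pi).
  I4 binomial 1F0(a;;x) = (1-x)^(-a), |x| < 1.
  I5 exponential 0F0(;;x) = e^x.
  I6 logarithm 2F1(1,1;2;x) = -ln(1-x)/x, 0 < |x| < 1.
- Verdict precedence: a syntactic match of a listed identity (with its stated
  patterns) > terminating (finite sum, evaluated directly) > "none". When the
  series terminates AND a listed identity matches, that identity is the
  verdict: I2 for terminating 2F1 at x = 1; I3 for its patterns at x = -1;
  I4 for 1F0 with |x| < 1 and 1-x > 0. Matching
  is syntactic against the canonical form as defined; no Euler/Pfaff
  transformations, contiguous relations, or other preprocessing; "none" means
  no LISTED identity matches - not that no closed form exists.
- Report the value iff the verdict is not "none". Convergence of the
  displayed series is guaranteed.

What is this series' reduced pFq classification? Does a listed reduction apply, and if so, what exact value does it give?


Canonical form: C = 10 times 3F2 with upper {-6, \frac{1}{6}, \frac{1}{3}}, lower {-\frac{5}{4}, -\frac{1}{2}}, x = \frac{5}{6}. Verdict: terminating - the sum ends at index 6 because -6 is a negative integer; exact evaluation follows. Sum: \frac{18178552769650}{1035574967097}.

Structural cue: t_0 being 10, the running product (C = 10) telescopes to a rising factorial.
Term ratio: r(k) = \frac{5}{6} * (k-6) (k+\frac{1}{6}) (k+\frac{1}{3}) / [(k-\frac{5}{4}) (k-\frac{1}{2}) (k+1)] - rational in k, leading ratio \frac{5}{6}; with t_0 = 10, classification follows.


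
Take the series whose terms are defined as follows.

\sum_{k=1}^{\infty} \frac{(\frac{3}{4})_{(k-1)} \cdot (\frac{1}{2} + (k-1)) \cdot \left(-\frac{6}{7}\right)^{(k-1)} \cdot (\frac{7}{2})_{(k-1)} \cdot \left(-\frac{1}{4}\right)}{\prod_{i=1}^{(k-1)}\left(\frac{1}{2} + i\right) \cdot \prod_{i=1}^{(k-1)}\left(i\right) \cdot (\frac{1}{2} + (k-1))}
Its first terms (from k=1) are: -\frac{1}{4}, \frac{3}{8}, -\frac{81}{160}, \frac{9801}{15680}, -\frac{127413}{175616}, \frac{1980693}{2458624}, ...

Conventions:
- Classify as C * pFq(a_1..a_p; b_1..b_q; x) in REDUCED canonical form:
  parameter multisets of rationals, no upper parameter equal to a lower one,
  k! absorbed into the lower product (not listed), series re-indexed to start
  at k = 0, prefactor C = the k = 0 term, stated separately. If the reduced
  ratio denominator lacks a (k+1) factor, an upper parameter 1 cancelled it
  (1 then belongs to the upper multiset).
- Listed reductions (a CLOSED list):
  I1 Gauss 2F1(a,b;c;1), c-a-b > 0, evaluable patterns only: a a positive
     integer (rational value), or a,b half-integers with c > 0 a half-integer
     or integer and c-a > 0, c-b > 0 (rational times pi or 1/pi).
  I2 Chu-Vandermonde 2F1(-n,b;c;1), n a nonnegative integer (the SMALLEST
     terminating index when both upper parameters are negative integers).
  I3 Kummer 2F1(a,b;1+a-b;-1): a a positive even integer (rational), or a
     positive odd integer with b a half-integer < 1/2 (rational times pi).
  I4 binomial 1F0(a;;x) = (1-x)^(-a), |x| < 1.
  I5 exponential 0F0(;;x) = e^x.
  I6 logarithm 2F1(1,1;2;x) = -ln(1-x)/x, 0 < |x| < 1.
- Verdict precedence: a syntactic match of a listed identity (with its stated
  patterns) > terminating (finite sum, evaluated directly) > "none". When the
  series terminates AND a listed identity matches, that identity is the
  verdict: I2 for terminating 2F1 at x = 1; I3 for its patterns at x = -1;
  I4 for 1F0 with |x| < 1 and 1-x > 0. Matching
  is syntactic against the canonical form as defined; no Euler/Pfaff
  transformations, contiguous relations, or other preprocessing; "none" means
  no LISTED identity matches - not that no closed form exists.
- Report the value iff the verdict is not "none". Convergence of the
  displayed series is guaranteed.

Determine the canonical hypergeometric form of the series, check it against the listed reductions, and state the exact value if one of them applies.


Prefactor -\frac{1}{4}, argument -\frac{6}{7}: 2F1 with upper {\frac{3}{4}, \frac{7}{2}} over lower {\frac{3}{2}}. Verdict: none - this 2F1 at x = -\frac{6}{7} matches no listed pattern, and upper {\frac{3}{4}, \frac{7}{2}} holds no stopper.

Structural cue: with t_0 = -\frac{1}{4}, the lower running product (C = -1/4) is a rising factorial.
Adjacent-term ratio: r(k) = -\frac{6}{7} * (k+\frac{3}{4}) (k+\frac{7}{2}) / [(k+\frac{3}{2}) (k+1)] - poly over poly, x = -\frac{6}{7} from leading terms; C = -\frac{1}{4} at k = 0.


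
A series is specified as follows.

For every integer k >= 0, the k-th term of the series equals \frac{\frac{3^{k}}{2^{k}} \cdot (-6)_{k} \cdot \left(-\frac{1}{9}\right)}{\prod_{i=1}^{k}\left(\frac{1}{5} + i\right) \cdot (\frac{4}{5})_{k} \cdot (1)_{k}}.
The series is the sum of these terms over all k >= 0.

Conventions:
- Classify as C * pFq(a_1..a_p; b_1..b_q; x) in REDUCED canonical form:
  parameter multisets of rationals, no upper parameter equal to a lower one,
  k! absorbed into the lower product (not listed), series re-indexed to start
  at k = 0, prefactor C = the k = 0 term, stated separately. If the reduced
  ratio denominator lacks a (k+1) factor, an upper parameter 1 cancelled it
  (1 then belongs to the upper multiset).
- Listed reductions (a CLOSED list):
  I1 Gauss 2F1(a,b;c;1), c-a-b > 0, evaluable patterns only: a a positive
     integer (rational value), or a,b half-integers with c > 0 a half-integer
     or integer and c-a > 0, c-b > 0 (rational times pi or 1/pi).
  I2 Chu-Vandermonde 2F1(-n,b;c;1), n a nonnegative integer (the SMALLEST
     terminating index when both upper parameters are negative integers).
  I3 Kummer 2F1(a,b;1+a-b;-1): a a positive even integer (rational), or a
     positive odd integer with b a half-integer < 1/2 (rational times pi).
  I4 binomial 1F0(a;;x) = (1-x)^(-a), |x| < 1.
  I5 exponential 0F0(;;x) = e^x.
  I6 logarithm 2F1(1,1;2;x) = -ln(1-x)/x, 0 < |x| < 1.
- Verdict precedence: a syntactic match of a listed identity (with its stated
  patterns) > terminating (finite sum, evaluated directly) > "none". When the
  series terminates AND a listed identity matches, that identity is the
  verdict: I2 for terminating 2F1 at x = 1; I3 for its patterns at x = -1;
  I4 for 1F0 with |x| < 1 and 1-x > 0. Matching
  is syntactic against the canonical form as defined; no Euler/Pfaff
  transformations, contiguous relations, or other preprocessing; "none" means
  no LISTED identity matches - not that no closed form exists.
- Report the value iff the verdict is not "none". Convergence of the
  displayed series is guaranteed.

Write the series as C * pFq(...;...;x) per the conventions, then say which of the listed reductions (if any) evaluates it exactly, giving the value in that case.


This is -\frac{1}{9} * 1F2(-6; \frac{4}{5}, \frac{6}{5}; \frac{3}{2}) in reduced canonical form. Verdict: terminating - the sum ends at index 6 because -6 is a negative integer; exact evaluation follows. Hence: \frac{2216849609483}{14861896777728}.

Key step: t_0 being -\frac{1}{9}, the two geometric factors (prefactor -1/9) combine into one argument.
Step ratio: r(k) = \frac{3}{2} * (k-6) / [(k+\frac{4}{5}) (k+\frac{6}{5}) (k+1)] - poly over poly, x = \frac{3}{2} from leading terms; C = -\frac{1}{9} at k = 0.


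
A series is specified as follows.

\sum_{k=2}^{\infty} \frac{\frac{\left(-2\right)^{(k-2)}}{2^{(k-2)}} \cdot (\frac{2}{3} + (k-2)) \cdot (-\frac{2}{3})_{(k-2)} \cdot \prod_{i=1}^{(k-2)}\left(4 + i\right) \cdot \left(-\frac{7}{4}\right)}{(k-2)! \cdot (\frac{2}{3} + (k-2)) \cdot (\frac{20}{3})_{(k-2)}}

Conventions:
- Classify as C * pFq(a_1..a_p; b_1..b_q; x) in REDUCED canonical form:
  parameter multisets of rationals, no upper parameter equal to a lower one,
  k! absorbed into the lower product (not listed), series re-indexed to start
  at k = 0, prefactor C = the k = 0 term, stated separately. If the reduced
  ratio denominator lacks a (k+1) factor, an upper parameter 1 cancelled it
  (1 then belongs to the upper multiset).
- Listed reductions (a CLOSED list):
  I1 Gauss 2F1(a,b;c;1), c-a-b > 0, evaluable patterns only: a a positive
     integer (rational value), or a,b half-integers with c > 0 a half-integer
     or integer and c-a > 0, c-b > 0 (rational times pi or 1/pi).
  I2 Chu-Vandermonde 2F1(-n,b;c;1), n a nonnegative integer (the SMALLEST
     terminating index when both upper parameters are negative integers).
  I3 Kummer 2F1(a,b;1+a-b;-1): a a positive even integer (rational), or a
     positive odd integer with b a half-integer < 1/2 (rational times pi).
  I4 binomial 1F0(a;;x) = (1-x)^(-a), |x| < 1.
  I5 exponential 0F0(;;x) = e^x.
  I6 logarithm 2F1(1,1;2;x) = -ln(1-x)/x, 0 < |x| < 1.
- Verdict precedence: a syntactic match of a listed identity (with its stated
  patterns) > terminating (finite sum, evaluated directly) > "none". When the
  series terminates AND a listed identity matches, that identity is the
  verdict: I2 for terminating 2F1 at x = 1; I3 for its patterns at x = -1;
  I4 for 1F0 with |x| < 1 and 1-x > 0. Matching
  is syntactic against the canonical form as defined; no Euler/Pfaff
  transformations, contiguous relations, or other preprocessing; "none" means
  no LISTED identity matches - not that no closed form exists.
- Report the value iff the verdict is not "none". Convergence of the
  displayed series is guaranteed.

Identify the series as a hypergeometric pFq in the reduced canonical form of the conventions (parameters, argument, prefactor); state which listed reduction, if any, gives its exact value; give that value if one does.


With C = -\frac{7}{4}: the canonical form is 2F1(-\frac{2}{3}, 5; \frac{20}{3}; -1). Verdict: none. No listed pattern accepts 2F1(-\frac{2}{3}, 5; \frac{20}{3}; -1).

The tell: with t_0 = -\frac{7}{4}, the running product (prefactor -7/4) telescopes to a rising factorial.
Step ratio: r(k) = -1 * (k-\frac{2}{3}) (k+5) / [(k+\frac{20}{3}) (k+1)] ; factor over Q: parameters, x = -1, and C = -\frac{7}{4}.


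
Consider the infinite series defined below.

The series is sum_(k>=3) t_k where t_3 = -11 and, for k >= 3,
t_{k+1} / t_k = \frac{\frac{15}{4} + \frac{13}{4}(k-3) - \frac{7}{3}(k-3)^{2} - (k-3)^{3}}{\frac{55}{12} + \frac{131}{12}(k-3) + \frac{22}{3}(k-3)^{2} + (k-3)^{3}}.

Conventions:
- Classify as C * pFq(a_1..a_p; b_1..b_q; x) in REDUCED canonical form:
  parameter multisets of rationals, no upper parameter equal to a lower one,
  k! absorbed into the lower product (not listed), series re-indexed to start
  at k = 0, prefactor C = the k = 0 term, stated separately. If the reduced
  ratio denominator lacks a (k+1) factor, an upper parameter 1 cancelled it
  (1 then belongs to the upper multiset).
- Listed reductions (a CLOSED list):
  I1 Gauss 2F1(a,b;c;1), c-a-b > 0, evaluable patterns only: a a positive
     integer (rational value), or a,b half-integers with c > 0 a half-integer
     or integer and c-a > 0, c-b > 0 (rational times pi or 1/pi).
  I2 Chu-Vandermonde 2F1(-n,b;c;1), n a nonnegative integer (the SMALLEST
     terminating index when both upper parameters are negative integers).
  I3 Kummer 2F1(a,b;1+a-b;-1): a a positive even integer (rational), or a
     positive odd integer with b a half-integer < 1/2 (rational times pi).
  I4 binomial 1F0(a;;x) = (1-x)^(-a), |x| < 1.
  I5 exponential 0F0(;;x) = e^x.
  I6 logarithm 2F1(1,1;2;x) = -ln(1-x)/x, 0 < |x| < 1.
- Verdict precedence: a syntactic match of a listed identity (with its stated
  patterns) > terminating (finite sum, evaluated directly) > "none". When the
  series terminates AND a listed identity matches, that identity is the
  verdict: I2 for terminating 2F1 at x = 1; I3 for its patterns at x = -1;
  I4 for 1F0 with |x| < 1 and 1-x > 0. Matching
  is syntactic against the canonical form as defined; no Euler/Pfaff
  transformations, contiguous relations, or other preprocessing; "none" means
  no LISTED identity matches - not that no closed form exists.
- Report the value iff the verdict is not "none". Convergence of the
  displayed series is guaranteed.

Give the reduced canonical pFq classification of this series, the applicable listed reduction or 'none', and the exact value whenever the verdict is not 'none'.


Canonical form: C = -11 times 2F1 with upper {-\frac{3}{2}, 3}, lower {\frac{11}{2}}, x = -1. Verdict at x = -1: the Kummer evaluation I3 matches (x = -1; c = \frac{11}{2} equals 1+a-b for upper {-\frac{3}{2}, 3}: listed pattern). Hence: \left(-\frac{3465}{512}\right) \cdot \pi.

Key step: t_0 = -11 here, and the parameter 5/6 appears in both the upper and lower lists and cancels.
Step ratio: r(k) = -1 * (k-\frac{3}{2}) (k+3) / [(k+\frac{11}{2}) (k+1)] - rational in k. x = -1; t_0 = -11; negate the roots.


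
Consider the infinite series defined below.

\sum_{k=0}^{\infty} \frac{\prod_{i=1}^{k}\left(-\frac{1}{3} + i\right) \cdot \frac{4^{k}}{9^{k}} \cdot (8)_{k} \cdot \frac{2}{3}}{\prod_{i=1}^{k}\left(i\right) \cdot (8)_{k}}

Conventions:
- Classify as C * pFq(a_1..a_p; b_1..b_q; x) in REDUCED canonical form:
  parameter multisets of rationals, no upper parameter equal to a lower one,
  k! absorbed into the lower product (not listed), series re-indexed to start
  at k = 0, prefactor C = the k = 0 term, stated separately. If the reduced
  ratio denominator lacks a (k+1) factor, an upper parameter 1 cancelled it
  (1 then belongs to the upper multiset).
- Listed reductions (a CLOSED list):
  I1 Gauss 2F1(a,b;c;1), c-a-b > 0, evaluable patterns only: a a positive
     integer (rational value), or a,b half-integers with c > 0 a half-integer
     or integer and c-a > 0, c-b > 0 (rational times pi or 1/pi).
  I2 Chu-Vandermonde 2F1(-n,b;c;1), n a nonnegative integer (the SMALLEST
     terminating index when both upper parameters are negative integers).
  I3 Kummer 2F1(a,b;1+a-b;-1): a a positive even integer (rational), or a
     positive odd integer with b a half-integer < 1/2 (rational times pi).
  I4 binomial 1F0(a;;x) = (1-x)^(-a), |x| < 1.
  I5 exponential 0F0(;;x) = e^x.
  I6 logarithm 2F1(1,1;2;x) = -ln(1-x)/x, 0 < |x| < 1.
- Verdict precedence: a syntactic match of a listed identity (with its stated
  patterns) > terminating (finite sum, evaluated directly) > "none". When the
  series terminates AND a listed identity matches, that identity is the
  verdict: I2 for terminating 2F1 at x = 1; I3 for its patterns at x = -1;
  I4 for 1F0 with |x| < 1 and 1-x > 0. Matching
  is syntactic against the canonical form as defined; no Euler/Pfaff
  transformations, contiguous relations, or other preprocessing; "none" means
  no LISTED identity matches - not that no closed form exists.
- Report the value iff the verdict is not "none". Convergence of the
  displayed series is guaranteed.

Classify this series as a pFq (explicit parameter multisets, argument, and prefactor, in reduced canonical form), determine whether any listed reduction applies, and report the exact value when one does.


Prefactor \frac{2}{3}, argument \frac{4}{9}: 1F0 with upper {\frac{2}{3}} over lower {-}. Verdict at x = \frac{4}{9}: binomial (I4) matches (the 1F0 binomial series: exponent -2/3, x = \frac{4}{9}). Value: \frac{2}{3} \cdot \left(\frac{5}{9}\right)^{-\frac{2}{3}}.

Key step: with t_0 = \frac{2}{3}, the running product (C = 2/3) telescopes to a rising factorial.
Ratio: r(k) = \frac{4}{9} * (k+\frac{2}{3}) / [(k+1)] - rational in k, leading ratio \frac{4}{9}; with t_0 = \frac{2}{3}, classification follows.


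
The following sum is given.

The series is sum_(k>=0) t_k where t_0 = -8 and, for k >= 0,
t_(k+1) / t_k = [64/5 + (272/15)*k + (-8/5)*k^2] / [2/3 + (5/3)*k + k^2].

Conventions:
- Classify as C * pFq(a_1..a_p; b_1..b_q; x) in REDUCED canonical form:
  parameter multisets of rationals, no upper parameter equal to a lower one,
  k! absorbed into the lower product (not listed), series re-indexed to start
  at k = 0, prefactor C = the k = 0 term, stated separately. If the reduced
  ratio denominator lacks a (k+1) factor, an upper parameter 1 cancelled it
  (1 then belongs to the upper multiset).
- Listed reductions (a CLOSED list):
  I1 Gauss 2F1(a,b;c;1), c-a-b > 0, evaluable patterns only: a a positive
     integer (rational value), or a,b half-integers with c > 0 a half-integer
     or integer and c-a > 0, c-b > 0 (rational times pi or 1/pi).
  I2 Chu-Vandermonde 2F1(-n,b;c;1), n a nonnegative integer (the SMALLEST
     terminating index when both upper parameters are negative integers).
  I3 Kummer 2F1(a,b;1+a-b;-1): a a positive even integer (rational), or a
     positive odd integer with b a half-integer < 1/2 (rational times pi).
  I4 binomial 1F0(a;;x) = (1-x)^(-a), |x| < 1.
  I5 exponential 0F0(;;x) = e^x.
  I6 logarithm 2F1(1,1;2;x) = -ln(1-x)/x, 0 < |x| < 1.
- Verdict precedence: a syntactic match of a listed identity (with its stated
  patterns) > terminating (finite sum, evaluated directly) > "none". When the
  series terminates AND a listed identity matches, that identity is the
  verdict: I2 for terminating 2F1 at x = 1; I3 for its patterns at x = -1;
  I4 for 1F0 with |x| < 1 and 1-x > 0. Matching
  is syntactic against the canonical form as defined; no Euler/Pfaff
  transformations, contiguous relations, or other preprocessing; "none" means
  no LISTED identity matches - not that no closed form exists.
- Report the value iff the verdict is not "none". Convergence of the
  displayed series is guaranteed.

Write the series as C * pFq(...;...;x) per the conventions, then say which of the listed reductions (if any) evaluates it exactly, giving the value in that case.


Prefactor -8, argument -8/5: 1F0 with upper {-12} over lower {-}. Verdict: terminating. (-12)_k vanishes past k = 12, leaving a 13-term sum, computed directly. Its exact value is -186384680979848/244140625.

Key step: x = (-8/5) and factor the ratio over Q (C = -8, x = -8/5): negated roots = parameters.
Term ratio: r(k) = (-8/5) * (k-12) / [(k+1)] - rational in k. x = (-8/5); t_0 = -8; negate the roots.


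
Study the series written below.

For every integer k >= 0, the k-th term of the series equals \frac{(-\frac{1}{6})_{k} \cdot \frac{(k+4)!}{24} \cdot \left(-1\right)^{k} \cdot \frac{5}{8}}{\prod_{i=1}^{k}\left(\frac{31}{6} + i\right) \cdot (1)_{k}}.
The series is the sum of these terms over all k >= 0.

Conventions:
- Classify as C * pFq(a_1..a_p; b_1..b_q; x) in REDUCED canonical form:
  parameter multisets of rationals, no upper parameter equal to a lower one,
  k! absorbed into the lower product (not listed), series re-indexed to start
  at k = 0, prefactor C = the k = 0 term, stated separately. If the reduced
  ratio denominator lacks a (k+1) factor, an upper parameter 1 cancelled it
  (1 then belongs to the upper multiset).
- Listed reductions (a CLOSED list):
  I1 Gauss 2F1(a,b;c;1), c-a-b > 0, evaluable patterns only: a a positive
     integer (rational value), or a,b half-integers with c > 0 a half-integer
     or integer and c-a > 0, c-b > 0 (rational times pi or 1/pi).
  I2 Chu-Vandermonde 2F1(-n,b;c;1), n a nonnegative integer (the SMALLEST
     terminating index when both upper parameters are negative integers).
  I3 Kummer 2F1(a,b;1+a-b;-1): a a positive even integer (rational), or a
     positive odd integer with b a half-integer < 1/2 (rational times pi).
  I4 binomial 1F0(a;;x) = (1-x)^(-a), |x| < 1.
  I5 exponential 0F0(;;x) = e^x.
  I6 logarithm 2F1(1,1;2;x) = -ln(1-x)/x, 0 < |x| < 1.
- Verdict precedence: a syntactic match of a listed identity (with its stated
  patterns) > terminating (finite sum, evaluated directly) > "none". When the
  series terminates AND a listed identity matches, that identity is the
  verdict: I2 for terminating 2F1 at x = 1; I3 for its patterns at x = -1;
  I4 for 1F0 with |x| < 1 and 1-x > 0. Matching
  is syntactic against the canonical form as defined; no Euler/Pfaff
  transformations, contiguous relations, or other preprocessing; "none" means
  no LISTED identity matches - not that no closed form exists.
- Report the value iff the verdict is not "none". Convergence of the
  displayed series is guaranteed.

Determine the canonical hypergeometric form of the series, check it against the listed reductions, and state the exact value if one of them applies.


With C = \frac{5}{8}: the canonical form is 2F1(-\frac{1}{6}, 5; \frac{37}{6}; -1). Verdict: none - at argument -1 the multisets {-\frac{1}{6}, 5} ; {\frac{37}{6}} match no listed identity.

Structural cue: from the first term \frac{5}{8}: (1)_k (prefactor 5/8) is k! itself.
Consecutive-term ratio: r(k) = -1 * (k-\frac{1}{6}) (k+5) / [(k+\frac{37}{6}) (k+1)] - poly over poly, x = -1 from leading terms; C = \frac{5}{8} at k = 0.


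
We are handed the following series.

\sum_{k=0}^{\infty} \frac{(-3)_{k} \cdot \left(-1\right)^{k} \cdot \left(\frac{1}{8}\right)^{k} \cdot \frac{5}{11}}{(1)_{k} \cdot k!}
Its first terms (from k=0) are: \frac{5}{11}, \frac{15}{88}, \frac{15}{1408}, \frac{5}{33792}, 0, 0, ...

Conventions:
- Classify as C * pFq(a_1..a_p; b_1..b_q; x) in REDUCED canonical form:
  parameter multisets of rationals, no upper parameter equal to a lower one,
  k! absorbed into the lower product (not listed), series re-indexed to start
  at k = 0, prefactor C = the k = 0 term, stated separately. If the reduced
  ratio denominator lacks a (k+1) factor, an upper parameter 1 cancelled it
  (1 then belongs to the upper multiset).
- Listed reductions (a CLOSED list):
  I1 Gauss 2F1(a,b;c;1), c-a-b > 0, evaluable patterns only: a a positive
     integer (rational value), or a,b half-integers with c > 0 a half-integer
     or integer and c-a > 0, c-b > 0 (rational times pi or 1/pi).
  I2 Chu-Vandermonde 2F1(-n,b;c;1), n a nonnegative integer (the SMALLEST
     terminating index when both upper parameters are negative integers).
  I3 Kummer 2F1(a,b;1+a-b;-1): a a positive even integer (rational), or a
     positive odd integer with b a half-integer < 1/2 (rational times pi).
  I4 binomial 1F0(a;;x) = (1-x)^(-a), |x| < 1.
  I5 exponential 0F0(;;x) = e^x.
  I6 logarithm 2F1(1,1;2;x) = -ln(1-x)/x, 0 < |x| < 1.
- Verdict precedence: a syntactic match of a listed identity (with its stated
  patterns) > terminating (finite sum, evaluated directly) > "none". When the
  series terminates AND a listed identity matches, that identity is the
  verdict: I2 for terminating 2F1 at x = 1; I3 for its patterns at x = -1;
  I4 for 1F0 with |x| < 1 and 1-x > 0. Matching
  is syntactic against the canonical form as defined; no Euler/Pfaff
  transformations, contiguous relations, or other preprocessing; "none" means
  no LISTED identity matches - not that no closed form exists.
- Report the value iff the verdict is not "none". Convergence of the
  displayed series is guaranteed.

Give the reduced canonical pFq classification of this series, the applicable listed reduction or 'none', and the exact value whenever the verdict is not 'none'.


Key step: t_0 being \frac{5}{11}, the (-1)^k factor (prefactor 5/11) folds into the argument's sign.
Consecutive-term ratio: r(k) = -\frac{1}{8} * (k-3) / [(k+1) (k+1)] ; factor over Q: parameters, x = -\frac{1}{8}, and C = \frac{5}{11}.

x = -\frac{1}{8} here; the reduced form reads 1F1, upper {-3}, lower {1}, C = \frac{5}{11}. Verdict: terminating - upper -3 stops the sum at k = 3; the 4 terms are added exactly. Its exact value is \frac{21485}{33792}.


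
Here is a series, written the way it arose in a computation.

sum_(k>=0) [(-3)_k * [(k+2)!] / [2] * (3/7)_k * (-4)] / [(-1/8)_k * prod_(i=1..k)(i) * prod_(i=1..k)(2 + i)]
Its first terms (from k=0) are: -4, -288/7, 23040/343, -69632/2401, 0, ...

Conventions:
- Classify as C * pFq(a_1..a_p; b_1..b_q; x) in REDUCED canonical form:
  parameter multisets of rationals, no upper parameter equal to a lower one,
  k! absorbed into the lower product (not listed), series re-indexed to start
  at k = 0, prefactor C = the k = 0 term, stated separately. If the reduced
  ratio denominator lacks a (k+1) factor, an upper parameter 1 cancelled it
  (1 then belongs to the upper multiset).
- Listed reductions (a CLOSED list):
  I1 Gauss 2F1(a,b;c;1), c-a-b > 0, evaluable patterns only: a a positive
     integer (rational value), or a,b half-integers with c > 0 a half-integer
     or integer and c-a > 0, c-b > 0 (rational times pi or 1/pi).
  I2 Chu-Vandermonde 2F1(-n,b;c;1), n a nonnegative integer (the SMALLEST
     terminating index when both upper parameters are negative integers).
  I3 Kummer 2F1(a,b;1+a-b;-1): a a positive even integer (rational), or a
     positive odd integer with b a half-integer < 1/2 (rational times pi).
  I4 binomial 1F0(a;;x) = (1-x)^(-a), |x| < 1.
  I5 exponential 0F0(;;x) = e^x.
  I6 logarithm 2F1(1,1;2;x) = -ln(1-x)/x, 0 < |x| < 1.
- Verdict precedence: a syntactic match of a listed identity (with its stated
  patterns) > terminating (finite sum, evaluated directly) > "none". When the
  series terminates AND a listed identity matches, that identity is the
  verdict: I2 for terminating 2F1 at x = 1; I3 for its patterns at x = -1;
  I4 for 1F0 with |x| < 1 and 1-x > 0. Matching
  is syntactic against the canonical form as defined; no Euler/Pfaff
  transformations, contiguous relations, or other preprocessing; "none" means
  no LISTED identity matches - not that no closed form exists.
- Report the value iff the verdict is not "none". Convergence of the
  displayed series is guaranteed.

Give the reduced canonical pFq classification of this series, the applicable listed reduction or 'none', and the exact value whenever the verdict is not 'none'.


Prefactor -4, argument 1: 2F1 with upper {-3, 3/7} over lower {-1/8}. Verdict (x = 1): the Chu-Vandermonde identity I2 applies (terminating 2F1 at x = 1 with n = 3, b = 3/7, c = -1/8). Hence: -16740/2401.

Key observation: x = 1 and the factorial ratio (C = -4) (k+a-1)!/(a-1)! is a rising factorial (a)_k.
Consecutive-term ratio: r(k) = 1 * (k-3) (k+3/7) / [(k-1/8) (k+1)] - rational in k, leading ratio 1; with t_0 = -4, classification follows.


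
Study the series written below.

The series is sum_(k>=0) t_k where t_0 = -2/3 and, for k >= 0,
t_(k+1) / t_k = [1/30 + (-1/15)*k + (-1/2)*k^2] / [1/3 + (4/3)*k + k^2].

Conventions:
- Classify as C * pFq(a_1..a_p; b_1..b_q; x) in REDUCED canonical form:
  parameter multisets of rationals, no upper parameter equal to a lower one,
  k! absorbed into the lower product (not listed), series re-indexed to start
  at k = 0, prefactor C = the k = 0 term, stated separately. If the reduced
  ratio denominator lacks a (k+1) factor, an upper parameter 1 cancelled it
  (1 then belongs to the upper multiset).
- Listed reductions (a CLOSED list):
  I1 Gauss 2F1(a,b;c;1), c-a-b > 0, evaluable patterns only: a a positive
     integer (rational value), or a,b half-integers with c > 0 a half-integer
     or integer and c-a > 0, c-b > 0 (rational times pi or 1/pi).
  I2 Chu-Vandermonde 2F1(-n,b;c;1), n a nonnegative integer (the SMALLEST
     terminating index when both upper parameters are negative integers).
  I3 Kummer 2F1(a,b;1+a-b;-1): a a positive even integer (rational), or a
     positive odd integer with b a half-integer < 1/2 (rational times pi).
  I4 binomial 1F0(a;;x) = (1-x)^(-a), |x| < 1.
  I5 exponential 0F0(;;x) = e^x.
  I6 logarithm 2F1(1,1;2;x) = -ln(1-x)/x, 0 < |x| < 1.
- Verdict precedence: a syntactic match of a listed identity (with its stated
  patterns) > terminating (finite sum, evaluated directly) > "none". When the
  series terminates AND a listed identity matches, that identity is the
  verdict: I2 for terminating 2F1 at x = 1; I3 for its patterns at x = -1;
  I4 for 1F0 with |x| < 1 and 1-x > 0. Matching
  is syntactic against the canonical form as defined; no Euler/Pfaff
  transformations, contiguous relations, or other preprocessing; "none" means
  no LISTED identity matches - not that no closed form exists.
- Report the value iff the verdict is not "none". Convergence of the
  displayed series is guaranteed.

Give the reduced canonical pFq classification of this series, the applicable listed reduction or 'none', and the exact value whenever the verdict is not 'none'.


Prefactor -2/3, argument -1/2: 1F0 with upper {-1/5} over lower {-}. Verdict: the binomial series (I4) matches (the 1F0 binomial series: exponent 1/5, x = -1/2). Sum: (-2/3) * (3/2)^(1/5).

The tell: with t_0 = -2/3, factor the ratio over Q (prefactor -2/3): negated roots = parameters.
Term ratio: r(k) = (-1/2) * (k-1/5) / [(k+1)] - rational; roots negated = parameters, x = (-1/2), C = -2/3.
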